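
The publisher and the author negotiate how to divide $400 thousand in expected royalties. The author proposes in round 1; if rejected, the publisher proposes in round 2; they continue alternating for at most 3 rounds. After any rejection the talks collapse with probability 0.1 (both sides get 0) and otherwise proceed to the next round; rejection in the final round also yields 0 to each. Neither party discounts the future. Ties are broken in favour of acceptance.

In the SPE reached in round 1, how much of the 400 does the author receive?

Round 3 (the author proposes): the publisher will accept anything ≥ 0, so the author offers 0 and keeps 400.
Round 2 (the publisher proposes): rejecting gives the author an expected 0.9 × 400 = 360. The publisher offers 360 and keeps 400 − 360 = 40.
Round 1 (the author proposes): rejecting gives the publisher an expected 0.9 × 40 = 36. The author offers 36 and keeps 400 − 36 = 364.

364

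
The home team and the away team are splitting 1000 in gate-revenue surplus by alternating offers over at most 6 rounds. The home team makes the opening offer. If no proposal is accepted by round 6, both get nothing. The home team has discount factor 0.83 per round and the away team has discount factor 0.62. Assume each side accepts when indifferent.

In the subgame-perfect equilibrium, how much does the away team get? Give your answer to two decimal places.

323.82

Round 6 (the away team proposes): the home team will accept anything ≥ 0, so the away team offers 0 and keeps 1000.
Round 5 (the home team proposes): the away team can get 1000 next round, worth 0.62 × 1000 = 620 now; the home team offers that and keeps 380.
Round 4 (the away team proposes): the home team can get 380 next round, worth 0.83 × 380 = 315.4 now. The away team offers 315.4 and keeps 1000 − 315.4 = 684.6.
Round 3 (the home team proposes): the away team can get 684.6 next round, worth 0.62 × 684.6 = 424.452 now. The home team offers 424.452 and keeps 1000 − 424.452 = 575.548.
Round 2 (the away team proposes): the home team can get 575.548 next round, worth 0.83 × 575.548 = 477.70484 now; the away team offers that and keeps 522.29516.
Round 1 (the home team proposes): the away team can get 522.29516 next round, worth 0.62 × 522.29516 = 323.8229992 now, so the home team offers 323.8229992, keeping 676.1770008.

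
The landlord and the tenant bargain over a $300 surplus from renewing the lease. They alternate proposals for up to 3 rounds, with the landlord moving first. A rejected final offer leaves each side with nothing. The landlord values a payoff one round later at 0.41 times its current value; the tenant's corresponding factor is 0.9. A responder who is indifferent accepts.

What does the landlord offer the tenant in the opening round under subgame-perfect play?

Round 3 (the landlord proposes): rejection yields 0 for the tenant; the landlord offers 0 and keeps 300.
Round 2 (the tenant proposes): the landlord can get 300 next round, worth 0.41 × 300 = 123 now, so the tenant offers 123, keeping 177.
Round 1 (the landlord proposes): the tenant can get 177 next round, worth 0.9 × 177 = 159.3 now, so the landlord offers 159.3, keeping 140.7.

159.3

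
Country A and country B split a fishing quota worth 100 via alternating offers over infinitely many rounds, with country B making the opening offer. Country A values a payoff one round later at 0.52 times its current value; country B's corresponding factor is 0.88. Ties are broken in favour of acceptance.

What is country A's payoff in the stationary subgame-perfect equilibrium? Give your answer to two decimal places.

11.50

Let x be country B's share when country B proposes and y be country A's share when country A proposes.
Country A accepts iff offered ≥ 0.52·y, so x = 100 − 0.52y. Symmetrically y = 100 − 0.88x.
Substituting: x = 100 − 0.52(100 − 0.88x), giving x(1 − 0.88·0.52) = 100(1 − 0.52).
So x = 100 × 0.48 / 0.5424 ≈ 88.4956, and country A receives 100 − x ≈ 11.5044.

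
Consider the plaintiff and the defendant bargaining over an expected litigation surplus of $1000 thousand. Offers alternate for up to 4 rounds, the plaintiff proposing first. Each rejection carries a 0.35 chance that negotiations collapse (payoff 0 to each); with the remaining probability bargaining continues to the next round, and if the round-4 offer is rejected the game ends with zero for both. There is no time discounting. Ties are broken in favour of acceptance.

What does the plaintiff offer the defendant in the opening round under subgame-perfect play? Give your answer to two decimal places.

502.13

Round 4 (the defendant proposes): the plaintiff will accept anything ≥ 0, so the defendant offers 0 and keeps 1000.
Round 3 (the plaintiff proposes): rejecting gives the defendant an expected 0.65 × 1000 = 650, so the plaintiff offers 650, keeping 350.
Round 2 (the defendant proposes): rejecting gives the plaintiff an expected 0.65 × 350 = 227.5; the defendant offers that and keeps 772.5.
Round 1 (the plaintiff proposes): rejecting gives the defendant an expected 0.65 × 772.5 = 502.125; the plaintiff offers that and keeps 497.875.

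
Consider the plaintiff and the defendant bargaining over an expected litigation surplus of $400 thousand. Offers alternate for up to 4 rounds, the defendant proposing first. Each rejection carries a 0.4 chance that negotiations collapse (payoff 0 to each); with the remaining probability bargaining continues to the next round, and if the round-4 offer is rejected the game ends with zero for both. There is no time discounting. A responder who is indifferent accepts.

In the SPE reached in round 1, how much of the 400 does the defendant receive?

Round 4 (the plaintiff proposes): the defendant will accept anything ≥ 0, so the plaintiff offers 0 and keeps 400.
Round 3 (the defendant proposes): rejecting gives the plaintiff an expected 0.6 × 400 = 240; the defendant offers that and keeps 160.
Round 2 (the plaintiff proposes): rejecting gives the defendant an expected 0.6 × 160 = 96; the plaintiff offers that and keeps 304.
Round 1 (the defendant proposes): rejecting gives the plaintiff an expected 0.6 × 304 = 182.4, so the defendant offers 182.4, keeping 217.6.

217.6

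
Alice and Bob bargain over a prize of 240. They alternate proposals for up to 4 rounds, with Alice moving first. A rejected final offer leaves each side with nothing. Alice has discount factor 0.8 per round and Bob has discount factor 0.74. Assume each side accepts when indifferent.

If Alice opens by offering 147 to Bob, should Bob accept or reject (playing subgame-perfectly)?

Accept

Round 4 (Bob proposes): rejection yields 0 for Alice; Bob offers 0 and keeps 240.
Round 3 (Alice proposes): Bob can get 240 next round, worth 0.74 × 240 = 177.6 now, so Alice offers 177.6, keeping 62.4.
Round 2 (Bob proposes): Alice can get 62.4 next round, worth 0.8 × 62.4 = 49.92 now; Bob offers that and keeps 190.08.
So by rejecting in round 1, Bob gets 190.08 next round, worth 0.74 × 190.08 = 140.6592 now.
Offer 147 ≥ 140.6592, so Bob accepts.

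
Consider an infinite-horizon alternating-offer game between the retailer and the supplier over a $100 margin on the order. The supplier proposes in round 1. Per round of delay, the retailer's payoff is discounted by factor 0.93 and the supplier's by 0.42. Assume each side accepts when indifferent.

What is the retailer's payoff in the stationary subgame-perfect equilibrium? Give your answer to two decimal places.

88.51

Let x be the supplier's share when the supplier proposes and y be the retailer's share when the retailer proposes.
The retailer accepts iff offered ≥ 0.93·y, so x = 100 − 0.93y. Symmetrically y = 100 − 0.42x.
Substituting: x = 100 − 0.93(100 − 0.42x), giving x(1 − 0.42·0.93) = 100(1 − 0.93).
So x = 100 × 0.07 / 0.6094 ≈ 11.4867, and the retailer receives 100 − x ≈ 88.5133.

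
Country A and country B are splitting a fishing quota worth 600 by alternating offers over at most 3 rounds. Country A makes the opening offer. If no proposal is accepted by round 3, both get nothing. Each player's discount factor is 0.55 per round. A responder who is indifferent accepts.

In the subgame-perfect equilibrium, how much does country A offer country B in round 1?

Work backward from the last round.
Round 3 (country A proposes): rejection yields 0 for country B; country A offers 0 and keeps 600.
Round 2 (country B proposes): country A can get 600 next round, worth 0.55 × 600 = 330 now; country B offers that and keeps 270.
Round 1 (country A proposes): country B can get 270 next round, worth 0.55 × 270 = 148.5 now, so country A offers 148.5, keeping 451.5.

148.5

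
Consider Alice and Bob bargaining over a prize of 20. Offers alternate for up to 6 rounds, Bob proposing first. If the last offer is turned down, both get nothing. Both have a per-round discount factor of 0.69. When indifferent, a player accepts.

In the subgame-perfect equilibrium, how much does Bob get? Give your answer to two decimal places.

10.56

Round 6 (Alice proposes): Bob will accept anything ≥ 0, so Alice offers 0 and keeps 20.
Round 5 (Bob proposes): Alice can get 20 next round, worth 0.69 × 20 = 13.8 now, so Bob offers 13.8, keeping 6.2.
Round 4 (Alice proposes): Bob can get 6.2 next round, worth 0.69 × 6.2 = 4.278 now. Alice offers 4.278 and keeps 20 − 4.278 = 15.722.
Round 3 (Bob proposes): Alice can get 15.722 next round, worth 0.69 × 15.722 = 10.84818 now, so Bob offers 10.84818, keeping 9.15182.
Round 2 (Alice proposes): Bob can get 9.15182 next round, worth 0.69 × 9.15182 = 6.3147558 now, so Alice offers 6.3147558, keeping 13.6852442.
Round 1 (Bob proposes): Alice can get 13.6852442 next round, worth 0.69 × 13.6852442 = 9.442818498 now, so Bob offers 9.442818498, keeping 10.557181502.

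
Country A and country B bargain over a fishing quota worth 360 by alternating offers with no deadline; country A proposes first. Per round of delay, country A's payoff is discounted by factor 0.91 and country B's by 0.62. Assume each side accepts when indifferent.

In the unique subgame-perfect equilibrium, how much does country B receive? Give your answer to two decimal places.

46.09

In a stationary SPE each proposer offers the other exactly their discounted continuation value.
If country A keeps x when proposing and country B keeps y when proposing, then x = 360 − 0.62y and y = 360 − 0.91x.
Solving: x = 360(1 − 0.62) / (1 − 0.91·0.62) = 136.8 / 0.4358 ≈ 313.9055.
Country B gets 360 − 313.9055 ≈ 46.0945.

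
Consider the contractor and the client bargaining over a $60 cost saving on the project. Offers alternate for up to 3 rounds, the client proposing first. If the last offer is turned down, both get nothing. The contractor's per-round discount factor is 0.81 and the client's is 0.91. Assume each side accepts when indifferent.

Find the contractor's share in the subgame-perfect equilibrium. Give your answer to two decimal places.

Work backward from the last round.
Round 3 (the client proposes): rejection yields 0 for the contractor; the client offers 0 and keeps 60.
Round 2 (the contractor proposes): the client can get 60 next round, worth 0.91 × 60 = 54.6 now. The contractor offers 54.6 and keeps 60 − 54.6 = 5.4.
Round 1 (the client proposes): the contractor can get 5.4 next round, worth 0.81 × 5.4 = 4.374 now, so the client offers 4.374, keeping 55.626.

4.37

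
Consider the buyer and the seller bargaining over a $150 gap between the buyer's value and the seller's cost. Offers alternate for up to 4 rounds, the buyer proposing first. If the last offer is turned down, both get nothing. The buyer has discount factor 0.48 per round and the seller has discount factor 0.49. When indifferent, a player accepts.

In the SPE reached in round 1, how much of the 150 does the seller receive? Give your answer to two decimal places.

55.51

Round 4 (the seller proposes): rejection yields 0 for the buyer; the seller offers 0 and keeps 150.
Round 3 (the buyer proposes): the seller can get 150 next round, worth 0.49 × 150 = 73.5 now, so the buyer offers 73.5, keeping 76.5.
Round 2 (the seller proposes): the buyer can get 76.5 next round, worth 0.48 × 76.5 = 36.72 now. The seller offers 36.72 and keeps 150 − 36.72 = 113.28.
Round 1 (the buyer proposes): the seller can get 113.28 next round, worth 0.49 × 113.28 = 55.5072 now; the buyer offers that and keeps 94.4928.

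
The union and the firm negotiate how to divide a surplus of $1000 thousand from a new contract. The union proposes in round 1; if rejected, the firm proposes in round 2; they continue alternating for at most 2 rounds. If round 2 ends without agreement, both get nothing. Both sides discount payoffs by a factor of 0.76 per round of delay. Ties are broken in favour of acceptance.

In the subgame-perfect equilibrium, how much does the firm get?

Work backward from the last round.
Round 2 (the firm proposes): the union will accept anything ≥ 0, so the firm offers 0 and keeps 1000.
Round 1 (the union proposes): the firm can get 1000 next round, worth 0.76 × 1000 = 760 now; the union offers that and keeps 240.

760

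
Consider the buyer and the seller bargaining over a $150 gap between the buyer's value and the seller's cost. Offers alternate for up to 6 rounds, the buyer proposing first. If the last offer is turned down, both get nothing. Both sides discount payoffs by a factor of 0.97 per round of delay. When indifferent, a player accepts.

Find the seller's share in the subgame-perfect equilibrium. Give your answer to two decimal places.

Round 6 (the seller proposes): rejection yields 0 for the buyer; the seller offers 0 and keeps 150.
Round 5 (the buyer proposes): the seller can get 150 next round, worth 0.97 × 150 = 145.5 now. The buyer offers 145.5 and keeps 150 − 145.5 = 4.5.
Round 4 (the seller proposes): the buyer can get 4.5 next round, worth 0.97 × 4.5 = 4.365 now; the seller offers that and keeps 145.635.
Round 3 (the buyer proposes): the seller can get 145.635 next round, worth 0.97 × 145.635 = 141.26595 now. The buyer offers 141.26595 and keeps 150 − 141.26595 = 8.73405.
Round 2 (the seller proposes): the buyer can get 8.73405 next round, worth 0.97 × 8.73405 = 8.4720285 now. The seller offers 8.4720285 and keeps 150 − 8.4720285 = 141.5279715.
Round 1 (the buyer proposes): the seller can get 141.5279715 next round, worth 0.97 × 141.5279715 = 137.282132355 now; the buyer offers that and keeps 12.717867645.

137.28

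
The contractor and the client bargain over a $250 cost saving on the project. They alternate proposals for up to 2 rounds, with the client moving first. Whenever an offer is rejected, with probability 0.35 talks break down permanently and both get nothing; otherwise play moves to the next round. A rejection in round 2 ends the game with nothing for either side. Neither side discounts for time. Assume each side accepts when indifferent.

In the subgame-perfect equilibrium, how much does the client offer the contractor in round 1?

Round 2 (the contractor proposes): the client will accept anything ≥ 0, so the contractor offers 0 and keeps 250.
Round 1 (the client proposes): rejecting gives the contractor an expected 0.65 × 250 = 162.5, so the client offers 162.5, keeping 87.5.

162.5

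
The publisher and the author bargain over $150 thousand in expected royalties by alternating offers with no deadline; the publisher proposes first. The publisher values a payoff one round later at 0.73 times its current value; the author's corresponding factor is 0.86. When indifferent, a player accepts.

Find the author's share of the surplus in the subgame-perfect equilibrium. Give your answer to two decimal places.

When the publisher proposes, the author accepts any offer worth at least 0.86 times what the author would get by proposing next round; and vice versa.
This gives x = 150 − 0.86y and y = 150 − 0.73x, where x and y are each side's share when it proposes.
Hence (1 − 0.86·0.73)x = 150(1 − 0.86), i.e. 0.3722·x = 21.
x ≈ 56.4213; the author's share is 150 − x ≈ 93.5787.

93.58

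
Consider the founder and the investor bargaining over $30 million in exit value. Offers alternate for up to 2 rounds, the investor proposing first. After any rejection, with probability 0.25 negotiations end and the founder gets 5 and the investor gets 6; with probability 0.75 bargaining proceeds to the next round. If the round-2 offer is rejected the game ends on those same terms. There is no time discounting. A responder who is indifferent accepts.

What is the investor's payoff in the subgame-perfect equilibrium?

10.75

Round 2 (the founder proposes): the investor gets 6 if talks fail, so the founder offers 6 and keeps 24.
Round 1 (the investor proposes): rejecting gives the founder an expected 0.75 × 24 + 0.25 × 5 = 19.25; the investor offers that and keeps 10.75.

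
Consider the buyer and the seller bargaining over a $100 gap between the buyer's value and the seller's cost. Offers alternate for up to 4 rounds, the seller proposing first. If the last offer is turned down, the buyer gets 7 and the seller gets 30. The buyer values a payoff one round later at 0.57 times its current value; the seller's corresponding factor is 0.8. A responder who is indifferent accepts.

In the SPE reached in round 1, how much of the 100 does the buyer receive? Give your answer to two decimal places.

29.59

Round 4 (the buyer proposes): the seller gets 30 if talks fail, so the buyer offers 30 and keeps 70.
Round 3 (the seller proposes): the buyer can get 70 next round, worth 0.57 × 70 = 39.9 now; the seller offers that and keeps 60.1.
Round 2 (the buyer proposes): the seller can get 60.1 next round, worth 0.8 × 60.1 = 48.08 now; the buyer offers that and keeps 51.92.
Round 1 (the seller proposes): the buyer can get 51.92 next round, worth 0.57 × 51.92 = 29.5944 now, so the seller offers 29.5944, keeping 70.4056.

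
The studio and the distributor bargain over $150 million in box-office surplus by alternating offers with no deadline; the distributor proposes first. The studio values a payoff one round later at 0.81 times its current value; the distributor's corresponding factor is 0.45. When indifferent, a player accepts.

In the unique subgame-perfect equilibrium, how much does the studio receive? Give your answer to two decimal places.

Let x be the distributor's share when the distributor proposes and y be the studio's share when the studio proposes.
The studio accepts iff offered ≥ 0.81·y, so x = 150 − 0.81y. Symmetrically y = 150 − 0.45x.
Substituting: x = 150 − 0.81(150 − 0.45x), giving x(1 − 0.45·0.81) = 150(1 − 0.81).
So x = 150 × 0.19 / 0.6355 ≈ 44.8466, and the studio receives 150 − x ≈ 105.1534.

105.15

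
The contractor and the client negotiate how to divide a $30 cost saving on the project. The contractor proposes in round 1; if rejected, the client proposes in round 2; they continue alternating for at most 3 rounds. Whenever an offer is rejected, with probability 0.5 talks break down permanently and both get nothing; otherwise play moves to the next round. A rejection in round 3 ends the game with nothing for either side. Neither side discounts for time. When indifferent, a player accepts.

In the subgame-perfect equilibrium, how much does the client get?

By backward induction:
Round 3 (the contractor proposes): the client will accept anything ≥ 0, so the contractor offers 0 and keeps 30.
Round 2 (the client proposes): rejecting gives the contractor an expected 0.5 × 30 = 15; the client offers that and keeps 15.
Round 1 (the contractor proposes): rejecting gives the client an expected 0.5 × 15 = 7.5. The contractor offers 7.5 and keeps 30 − 7.5 = 22.5.

7.5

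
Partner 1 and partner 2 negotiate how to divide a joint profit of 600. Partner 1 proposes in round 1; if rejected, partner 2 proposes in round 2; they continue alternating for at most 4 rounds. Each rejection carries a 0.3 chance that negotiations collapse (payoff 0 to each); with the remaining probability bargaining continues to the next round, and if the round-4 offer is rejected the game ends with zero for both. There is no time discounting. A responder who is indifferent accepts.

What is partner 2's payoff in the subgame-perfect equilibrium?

Round 4 (partner 2 proposes): rejection yields 0 for partner 1; partner 2 offers 0 and keeps 600.
Round 3 (partner 1 proposes): rejecting gives partner 2 an expected 0.7 × 600 = 420; partner 1 offers that and keeps 180.
Round 2 (partner 2 proposes): rejecting gives partner 1 an expected 0.7 × 180 = 126; partner 2 offers that and keeps 474.
Round 1 (partner 1 proposes): rejecting gives partner 2 an expected 0.7 × 474 = 331.8, so partner 1 offers 331.8, keeping 268.2.

331.8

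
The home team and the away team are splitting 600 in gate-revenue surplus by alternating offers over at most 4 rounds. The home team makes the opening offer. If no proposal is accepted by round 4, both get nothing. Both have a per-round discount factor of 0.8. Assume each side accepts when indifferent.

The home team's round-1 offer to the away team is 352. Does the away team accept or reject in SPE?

Work out the away team's continuation value if the offer is rejected.
Round 4 (the away team proposes): rejection yields 0 for the home team; the away team offers 0 and keeps 600.
Round 3 (the home team proposes): the away team can get 600 next round, worth 0.8 × 600 = 480 now, so the home team offers 480, keeping 120.
Round 2 (the away team proposes): the home team can get 120 next round, worth 0.8 × 120 = 96 now; the away team offers that and keeps 504.
So by rejecting in round 1, the away team gets 504 next round, worth 0.8 × 504 = 403.2 now.
Offer 352 < 403.2, so the away team rejects.

Reject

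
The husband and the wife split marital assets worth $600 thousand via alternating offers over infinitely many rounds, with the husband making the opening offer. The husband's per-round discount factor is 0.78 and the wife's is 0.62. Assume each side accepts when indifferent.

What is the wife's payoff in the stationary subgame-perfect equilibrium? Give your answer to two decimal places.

When the husband proposes, the wife accepts any offer worth at least 0.62 times what the wife would get by proposing next round; and vice versa.
This gives x = 600 − 0.62y and y = 600 − 0.78x, where x and y are each side's share when it proposes.
Hence (1 − 0.62·0.78)x = 600(1 − 0.62), i.e. 0.5164·x = 228.
x ≈ 441.5182; the wife's share is 600 − x ≈ 158.4818.

158.48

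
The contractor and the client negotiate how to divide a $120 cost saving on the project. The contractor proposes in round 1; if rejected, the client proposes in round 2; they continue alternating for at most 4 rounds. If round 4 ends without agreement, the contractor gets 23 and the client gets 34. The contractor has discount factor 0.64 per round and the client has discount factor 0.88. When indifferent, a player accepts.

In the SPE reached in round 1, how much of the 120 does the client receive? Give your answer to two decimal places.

Work backward from the last round.
Round 4 (the client proposes): the contractor gets 23 if talks fail, so the client offers 23 and keeps 97.
Round 3 (the contractor proposes): the client can get 97 next round, worth 0.88 × 97 = 85.36 now, so the contractor offers 85.36, keeping 34.64.
Round 2 (the client proposes): the contractor can get 34.64 next round, worth 0.64 × 34.64 = 22.1696 now. The client offers 22.1696 and keeps 120 − 22.1696 = 97.8304.
Round 1 (the contractor proposes): the client can get 97.8304 next round, worth 0.88 × 97.8304 = 86.090752 now. The contractor offers 86.090752 and keeps 120 − 86.090752 = 33.909248.

86.09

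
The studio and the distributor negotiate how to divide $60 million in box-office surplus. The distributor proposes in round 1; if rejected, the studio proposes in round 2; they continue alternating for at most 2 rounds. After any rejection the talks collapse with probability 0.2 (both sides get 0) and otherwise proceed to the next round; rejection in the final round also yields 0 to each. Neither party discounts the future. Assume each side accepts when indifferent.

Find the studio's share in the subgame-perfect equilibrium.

48

By backward induction:
Round 2 (the studio proposes): the distributor will accept anything ≥ 0, so the studio offers 0 and keeps 60.
Round 1 (the distributor proposes): rejecting gives the studio an expected 0.8 × 60 = 48; the distributor offers that and keeps 12.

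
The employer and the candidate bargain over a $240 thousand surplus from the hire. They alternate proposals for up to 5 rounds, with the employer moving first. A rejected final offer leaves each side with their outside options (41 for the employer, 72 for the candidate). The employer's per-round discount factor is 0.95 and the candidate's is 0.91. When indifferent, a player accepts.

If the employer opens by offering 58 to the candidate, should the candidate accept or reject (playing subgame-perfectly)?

Work out the candidate's continuation value if the offer is rejected.
Round 5 (the employer proposes): the candidate gets 72 if talks fail, so the employer offers 72 and keeps 168.
Round 4 (the candidate proposes): the employer can get 168 next round, worth 0.95 × 168 = 159.6 now; the candidate offers that and keeps 80.4.
Round 3 (the employer proposes): the candidate can get 80.4 next round, worth 0.91 × 80.4 = 73.164 now. The employer offers 73.164 and keeps 240 − 73.164 = 166.836.
Round 2 (the candidate proposes): the employer can get 166.836 next round, worth 0.95 × 166.836 = 158.4942 now. The candidate offers 158.4942 and keeps 240 − 158.4942 = 81.5058.
So by rejecting in round 1, the candidate gets 81.5058 next round, worth 0.91 × 81.5058 = 74.170278 now.
Offer 58 < 74.170278, so the candidate rejects.

Reject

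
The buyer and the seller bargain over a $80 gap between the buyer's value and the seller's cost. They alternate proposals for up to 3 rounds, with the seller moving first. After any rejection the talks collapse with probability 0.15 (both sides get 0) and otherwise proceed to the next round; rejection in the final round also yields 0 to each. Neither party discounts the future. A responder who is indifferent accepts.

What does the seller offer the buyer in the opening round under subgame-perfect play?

By backward induction:
Round 3 (the seller proposes): the buyer will accept anything ≥ 0, so the seller offers 0 and keeps 80.
Round 2 (the buyer proposes): rejecting gives the seller an expected 0.85 × 80 = 68; the buyer offers that and keeps 12.
Round 1 (the seller proposes): rejecting gives the buyer an expected 0.85 × 12 = 10.2, so the seller offers 10.2, keeping 69.8.

10.2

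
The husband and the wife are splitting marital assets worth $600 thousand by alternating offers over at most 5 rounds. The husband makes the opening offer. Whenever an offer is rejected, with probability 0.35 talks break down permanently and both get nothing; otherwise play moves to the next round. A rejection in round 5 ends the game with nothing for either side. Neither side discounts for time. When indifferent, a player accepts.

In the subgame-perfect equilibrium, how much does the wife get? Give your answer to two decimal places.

194.17

By backward induction:
Round 5 (the husband proposes): the wife will accept anything ≥ 0, so the husband offers 0 and keeps 600.
Round 4 (the wife proposes): rejecting gives the husband an expected 0.65 × 600 = 390. The wife offers 390 and keeps 600 − 390 = 210.
Round 3 (the husband proposes): rejecting gives the wife an expected 0.65 × 210 = 136.5; the husband offers that and keeps 463.5.
Round 2 (the wife proposes): rejecting gives the husband an expected 0.65 × 463.5 = 301.275; the wife offers that and keeps 298.725.
Round 1 (the husband proposes): rejecting gives the wife an expected 0.65 × 298.725 = 194.17125; the husband offers that and keeps 405.82875.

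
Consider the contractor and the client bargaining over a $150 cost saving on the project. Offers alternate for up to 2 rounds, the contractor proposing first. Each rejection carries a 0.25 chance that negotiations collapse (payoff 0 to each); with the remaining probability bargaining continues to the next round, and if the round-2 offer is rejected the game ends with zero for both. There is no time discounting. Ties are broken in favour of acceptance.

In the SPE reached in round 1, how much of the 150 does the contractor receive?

37.5

Round 2 (the client proposes): the contractor will accept anything ≥ 0, so the client offers 0 and keeps 150.
Round 1 (the contractor proposes): rejecting gives the client an expected 0.75 × 150 = 112.5, so the contractor offers 112.5, keeping 37.5.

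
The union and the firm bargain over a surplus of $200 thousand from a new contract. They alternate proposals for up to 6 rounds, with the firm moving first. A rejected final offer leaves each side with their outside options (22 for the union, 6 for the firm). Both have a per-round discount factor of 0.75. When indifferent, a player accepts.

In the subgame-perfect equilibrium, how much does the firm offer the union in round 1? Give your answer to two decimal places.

Round 6 (the union proposes): the firm gets 6 if talks fail, so the union offers 6 and keeps 194.
Round 5 (the firm proposes): the union can get 194 next round, worth 0.75 × 194 = 145.5 now, so the firm offers 145.5, keeping 54.5.
Round 4 (the union proposes): the firm can get 54.5 next round, worth 0.75 × 54.5 = 40.875 now; the union offers that and keeps 159.125.
Round 3 (the firm proposes): the union can get 159.125 next round, worth 0.75 × 159.125 = 119.34375 now; the firm offers that and keeps 80.65625.
Round 2 (the union proposes): the firm can get 80.65625 next round, worth 0.75 × 80.65625 = 60.4921875 now, so the union offers 60.4921875, keeping 139.5078125.
Round 1 (the firm proposes): the union can get 139.5078125 next round, worth 0.75 × 139.5078125 = 104.630859375 now, so the firm offers 104.630859375, keeping 95.369140625.

104.63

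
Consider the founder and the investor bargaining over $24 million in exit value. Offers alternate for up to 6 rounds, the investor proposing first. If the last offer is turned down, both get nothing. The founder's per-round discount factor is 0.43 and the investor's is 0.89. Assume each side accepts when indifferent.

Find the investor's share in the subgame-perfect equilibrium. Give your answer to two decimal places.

By backward induction:
Round 6 (the founder proposes): rejection yields 0 for the investor; the founder offers 0 and keeps 24.
Round 5 (the investor proposes): the founder can get 24 next round, worth 0.43 × 24 = 10.32 now; the investor offers that and keeps 13.68.
Round 4 (the founder proposes): the investor can get 13.68 next round, worth 0.89 × 13.68 = 12.1752 now, so the founder offers 12.1752, keeping 11.8248.
Round 3 (the investor proposes): the founder can get 11.8248 next round, worth 0.43 × 11.8248 = 5.084664 now; the investor offers that and keeps 18.915336.
Round 2 (the founder proposes): the investor can get 18.915336 next round, worth 0.89 × 18.915336 = 16.83464904 now; the founder offers that and keeps 7.16535096.
Round 1 (the investor proposes): the founder can get 7.16535096 next round, worth 0.43 × 7.16535096 = 3.0811009128 now; the investor offers that and keeps 20.9188990872.

20.92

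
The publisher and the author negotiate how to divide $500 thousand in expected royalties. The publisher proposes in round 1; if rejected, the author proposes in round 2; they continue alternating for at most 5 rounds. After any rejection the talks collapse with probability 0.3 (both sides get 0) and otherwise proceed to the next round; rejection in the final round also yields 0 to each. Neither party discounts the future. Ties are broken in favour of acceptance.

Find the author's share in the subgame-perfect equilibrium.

156.45

Round 5 (the publisher proposes): the author will accept anything ≥ 0, so the publisher offers 0 and keeps 500.
Round 4 (the author proposes): rejecting gives the publisher an expected 0.7 × 500 = 350, so the author offers 350, keeping 150.
Round 3 (the publisher proposes): rejecting gives the author an expected 0.7 × 150 = 105, so the publisher offers 105, keeping 395.
Round 2 (the author proposes): rejecting gives the publisher an expected 0.7 × 395 = 276.5, so the author offers 276.5, keeping 223.5.
Round 1 (the publisher proposes): rejecting gives the author an expected 0.7 × 223.5 = 156.45; the publisher offers that and keeps 343.55.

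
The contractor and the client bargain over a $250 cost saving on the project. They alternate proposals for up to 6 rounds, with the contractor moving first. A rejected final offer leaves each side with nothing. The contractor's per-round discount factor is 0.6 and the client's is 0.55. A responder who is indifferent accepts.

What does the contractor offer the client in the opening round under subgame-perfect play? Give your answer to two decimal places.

Round 6 (the client proposes): the contractor will accept anything ≥ 0, so the client offers 0 and keeps 250.
Round 5 (the contractor proposes): the client can get 250 next round, worth 0.55 × 250 = 137.5 now, so the contractor offers 137.5, keeping 112.5.
Round 4 (the client proposes): the contractor can get 112.5 next round, worth 0.6 × 112.5 = 67.5 now, so the client offers 67.5, keeping 182.5.
Round 3 (the contractor proposes): the client can get 182.5 next round, worth 0.55 × 182.5 = 100.375 now, so the contractor offers 100.375, keeping 149.625.
Round 2 (the client proposes): the contractor can get 149.625 next round, worth 0.6 × 149.625 = 89.775 now, so the client offers 89.775, keeping 160.225.
Round 1 (the contractor proposes): the client can get 160.225 next round, worth 0.55 × 160.225 = 88.12375 now, so the contractor offers 88.12375, keeping 161.87625.

88.12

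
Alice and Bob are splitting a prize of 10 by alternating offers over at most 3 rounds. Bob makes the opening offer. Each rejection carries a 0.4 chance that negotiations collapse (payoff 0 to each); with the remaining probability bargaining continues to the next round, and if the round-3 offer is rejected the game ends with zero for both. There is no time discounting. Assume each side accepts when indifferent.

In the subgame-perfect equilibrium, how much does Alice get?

2.4

Round 3 (Bob proposes): Alice will accept anything ≥ 0, so Bob offers 0 and keeps 10.
Round 2 (Alice proposes): rejecting gives Bob an expected 0.6 × 10 = 6, so Alice offers 6, keeping 4.
Round 1 (Bob proposes): rejecting gives Alice an expected 0.6 × 4 = 2.4; Bob offers that and keeps 7.6.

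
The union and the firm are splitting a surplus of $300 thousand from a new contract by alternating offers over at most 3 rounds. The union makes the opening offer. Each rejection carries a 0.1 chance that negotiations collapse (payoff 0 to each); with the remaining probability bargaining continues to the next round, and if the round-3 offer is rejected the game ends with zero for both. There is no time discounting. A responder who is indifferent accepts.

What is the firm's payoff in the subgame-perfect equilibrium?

Round 3 (the union proposes): the firm will accept anything ≥ 0, so the union offers 0 and keeps 300.
Round 2 (the firm proposes): rejecting gives the union an expected 0.9 × 300 = 270; the firm offers that and keeps 30.
Round 1 (the union proposes): rejecting gives the firm an expected 0.9 × 30 = 27, so the union offers 27, keeping 273.

27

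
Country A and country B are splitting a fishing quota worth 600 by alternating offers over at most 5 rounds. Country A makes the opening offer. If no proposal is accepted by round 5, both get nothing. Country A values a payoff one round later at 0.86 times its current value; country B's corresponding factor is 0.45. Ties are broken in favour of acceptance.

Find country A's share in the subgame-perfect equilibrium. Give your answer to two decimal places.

547.57

Solve by backward induction from round 5.
Round 5 (country A proposes): rejection yields 0 for country B; country A offers 0 and keeps 600.
Round 4 (country B proposes): country A can get 600 next round, worth 0.86 × 600 = 516 now, so country B offers 516, keeping 84.
Round 3 (country A proposes): country B can get 84 next round, worth 0.45 × 84 = 37.8 now, so country A offers 37.8, keeping 562.2.
Round 2 (country B proposes): country A can get 562.2 next round, worth 0.86 × 562.2 = 483.492 now; country B offers that and keeps 116.508.
Round 1 (country A proposes): country B can get 116.508 next round, worth 0.45 × 116.508 = 52.4286 now. Country A offers 52.4286 and keeps 600 − 52.4286 = 547.5714.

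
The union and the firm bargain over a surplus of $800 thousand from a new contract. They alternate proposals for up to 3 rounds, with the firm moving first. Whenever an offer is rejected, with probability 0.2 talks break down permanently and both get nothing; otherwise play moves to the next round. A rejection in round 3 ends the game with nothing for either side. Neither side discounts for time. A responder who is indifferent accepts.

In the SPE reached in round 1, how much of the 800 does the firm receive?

Round 3 (the firm proposes): the union will accept anything ≥ 0, so the firm offers 0 and keeps 800.
Round 2 (the union proposes): rejecting gives the firm an expected 0.8 × 800 = 640. The union offers 640 and keeps 800 − 640 = 160.
Round 1 (the firm proposes): rejecting gives the union an expected 0.8 × 160 = 128; the firm offers that and keeps 672.

672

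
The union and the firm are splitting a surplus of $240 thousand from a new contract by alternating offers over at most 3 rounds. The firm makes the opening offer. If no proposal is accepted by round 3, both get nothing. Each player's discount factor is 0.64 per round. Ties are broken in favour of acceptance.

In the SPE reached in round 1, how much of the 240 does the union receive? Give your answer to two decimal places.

55.30

Solve by backward induction from round 3.
Round 3 (the firm proposes): the union will accept anything ≥ 0, so the firm offers 0 and keeps 240.
Round 2 (the union proposes): the firm can get 240 next round, worth 0.64 × 240 = 153.6 now; the union offers that and keeps 86.4.
Round 1 (the firm proposes): the union can get 86.4 next round, worth 0.64 × 86.4 = 55.296 now; the firm offers that and keeps 184.704.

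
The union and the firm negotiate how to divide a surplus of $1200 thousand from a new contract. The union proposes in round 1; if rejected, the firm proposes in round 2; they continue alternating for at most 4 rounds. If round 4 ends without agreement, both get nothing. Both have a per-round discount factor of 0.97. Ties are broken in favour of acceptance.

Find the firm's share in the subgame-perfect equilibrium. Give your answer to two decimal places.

By backward induction:
Round 4 (the firm proposes): the union will accept anything ≥ 0, so the firm offers 0 and keeps 1200.
Round 3 (the union proposes): the firm can get 1200 next round, worth 0.97 × 1200 = 1164 now; the union offers that and keeps 36.
Round 2 (the firm proposes): the union can get 36 next round, worth 0.97 × 36 = 34.92 now, so the firm offers 34.92, keeping 1165.08.
Round 1 (the union proposes): the firm can get 1165.08 next round, worth 0.97 × 1165.08 = 1130.1276 now, so the union offers 1130.1276, keeping 69.8724.

1130.13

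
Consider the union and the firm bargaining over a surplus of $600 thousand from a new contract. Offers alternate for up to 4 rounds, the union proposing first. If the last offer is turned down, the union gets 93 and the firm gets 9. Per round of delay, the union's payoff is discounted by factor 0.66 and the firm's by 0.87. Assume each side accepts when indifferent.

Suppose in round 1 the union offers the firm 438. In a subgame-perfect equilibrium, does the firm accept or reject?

Round 4 (the firm proposes): the union gets 93 if talks fail, so the firm offers 93 and keeps 507.
Round 3 (the union proposes): the firm can get 507 next round, worth 0.87 × 507 = 441.09 now. The union offers 441.09 and keeps 600 − 441.09 = 158.91.
Round 2 (the firm proposes): the union can get 158.91 next round, worth 0.66 × 158.91 = 104.8806 now, so the firm offers 104.8806, keeping 495.1194.
So by rejecting in round 1, the firm gets 495.1194 next round, worth 0.87 × 495.1194 = 430.753878 now.
Offer 438 ≥ 430.753878, so the firm accepts.

Accept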